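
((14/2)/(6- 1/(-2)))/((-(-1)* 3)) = 14/39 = 0.36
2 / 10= 1 / 5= 0.20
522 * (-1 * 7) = -3654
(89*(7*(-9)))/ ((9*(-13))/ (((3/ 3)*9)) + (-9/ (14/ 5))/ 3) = 78498/ 197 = 398.47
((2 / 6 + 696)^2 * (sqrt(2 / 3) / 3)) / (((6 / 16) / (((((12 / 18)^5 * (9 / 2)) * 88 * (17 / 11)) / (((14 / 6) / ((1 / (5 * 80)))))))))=4747946048 * sqrt(6) / 382725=30387.47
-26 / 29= -0.90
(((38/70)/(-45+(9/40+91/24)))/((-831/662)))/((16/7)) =6289/1362286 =0.00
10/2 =5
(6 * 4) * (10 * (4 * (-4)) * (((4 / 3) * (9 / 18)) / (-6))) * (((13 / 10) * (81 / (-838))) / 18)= -2.98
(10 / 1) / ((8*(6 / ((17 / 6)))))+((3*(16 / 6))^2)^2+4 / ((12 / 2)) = 590005 / 144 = 4097.26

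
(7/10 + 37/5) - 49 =-409/10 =-40.90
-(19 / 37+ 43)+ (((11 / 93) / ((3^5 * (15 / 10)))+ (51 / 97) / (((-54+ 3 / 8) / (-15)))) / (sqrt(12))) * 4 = -1610 / 37+ 277222084 * sqrt(3) / 2821236561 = -43.34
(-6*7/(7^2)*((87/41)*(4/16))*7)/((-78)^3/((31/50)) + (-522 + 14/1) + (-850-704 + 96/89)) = 24831/5987251156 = 0.00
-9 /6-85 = -173 /2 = -86.50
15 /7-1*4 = -13 /7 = -1.86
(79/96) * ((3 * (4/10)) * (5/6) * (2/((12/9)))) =79/64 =1.23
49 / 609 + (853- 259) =51685 / 87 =594.08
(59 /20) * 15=177 /4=44.25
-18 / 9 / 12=-1 / 6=-0.17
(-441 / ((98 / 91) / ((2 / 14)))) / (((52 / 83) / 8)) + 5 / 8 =-5971 / 8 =-746.38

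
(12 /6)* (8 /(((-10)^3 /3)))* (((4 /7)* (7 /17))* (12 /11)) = -288 /23375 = -0.01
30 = 30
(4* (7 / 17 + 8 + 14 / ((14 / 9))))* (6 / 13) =7104 / 221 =32.14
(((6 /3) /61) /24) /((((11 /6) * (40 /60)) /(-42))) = -63 /1342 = -0.05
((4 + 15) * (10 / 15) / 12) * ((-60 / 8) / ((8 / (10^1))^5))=-296875 / 12288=-24.16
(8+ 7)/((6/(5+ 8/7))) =215/14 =15.36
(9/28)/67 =9/1876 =0.00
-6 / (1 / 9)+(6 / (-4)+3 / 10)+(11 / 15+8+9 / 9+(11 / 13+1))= -8506 / 195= -43.62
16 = 16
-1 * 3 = -3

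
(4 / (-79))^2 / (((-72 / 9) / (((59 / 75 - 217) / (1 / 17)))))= 551344 / 468075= 1.18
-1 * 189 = -189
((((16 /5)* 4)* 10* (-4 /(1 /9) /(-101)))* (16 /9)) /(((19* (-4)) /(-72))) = 147456 /1919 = 76.84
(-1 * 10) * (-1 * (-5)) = -50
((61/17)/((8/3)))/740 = 183/100640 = 0.00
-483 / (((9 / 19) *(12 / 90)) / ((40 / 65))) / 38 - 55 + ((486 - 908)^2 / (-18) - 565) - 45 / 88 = -109527953 / 10296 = -10637.91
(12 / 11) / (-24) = -1 / 22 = -0.05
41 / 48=0.85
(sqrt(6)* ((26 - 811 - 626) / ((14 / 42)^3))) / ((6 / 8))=-50796* sqrt(6)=-124424.28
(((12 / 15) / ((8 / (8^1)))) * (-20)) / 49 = -16 / 49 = -0.33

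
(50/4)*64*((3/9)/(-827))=-800/2481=-0.32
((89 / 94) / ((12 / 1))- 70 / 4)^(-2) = 1272384 / 386161801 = 0.00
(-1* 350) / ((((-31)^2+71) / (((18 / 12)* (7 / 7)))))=-175 / 344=-0.51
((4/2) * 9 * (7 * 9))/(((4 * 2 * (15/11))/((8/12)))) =693/10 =69.30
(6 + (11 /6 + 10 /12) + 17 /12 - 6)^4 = 5764801 /20736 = 278.01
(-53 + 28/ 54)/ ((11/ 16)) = -22672/ 297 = -76.34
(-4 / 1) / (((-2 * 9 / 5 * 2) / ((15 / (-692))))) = -25 / 2076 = -0.01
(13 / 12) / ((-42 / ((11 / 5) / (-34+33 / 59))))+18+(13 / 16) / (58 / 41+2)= 103642031 / 5682240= 18.24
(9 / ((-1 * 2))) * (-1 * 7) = 63 / 2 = 31.50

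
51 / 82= 0.62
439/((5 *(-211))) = -439/1055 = -0.42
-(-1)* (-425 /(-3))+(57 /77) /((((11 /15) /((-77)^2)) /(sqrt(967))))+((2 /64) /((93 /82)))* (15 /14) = 2951815 /20832+5985* sqrt(967) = 186254.99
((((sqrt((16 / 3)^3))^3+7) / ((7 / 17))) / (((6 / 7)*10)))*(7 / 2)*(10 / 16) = 833 / 192+487424*sqrt(3) / 729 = 1162.42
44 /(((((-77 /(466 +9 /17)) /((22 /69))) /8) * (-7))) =97.14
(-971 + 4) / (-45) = 967 / 45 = 21.49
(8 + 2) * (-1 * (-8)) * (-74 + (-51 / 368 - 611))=-1260655 / 23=-54811.09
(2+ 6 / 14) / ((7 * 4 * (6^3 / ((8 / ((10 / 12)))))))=17 / 4410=0.00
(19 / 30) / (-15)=-19 / 450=-0.04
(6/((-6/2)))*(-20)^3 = 16000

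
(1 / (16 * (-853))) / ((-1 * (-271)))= -1 / 3698608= -0.00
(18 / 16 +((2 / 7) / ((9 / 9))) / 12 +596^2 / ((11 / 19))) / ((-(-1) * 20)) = 30677.80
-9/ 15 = -3/ 5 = -0.60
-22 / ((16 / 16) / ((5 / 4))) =-55 / 2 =-27.50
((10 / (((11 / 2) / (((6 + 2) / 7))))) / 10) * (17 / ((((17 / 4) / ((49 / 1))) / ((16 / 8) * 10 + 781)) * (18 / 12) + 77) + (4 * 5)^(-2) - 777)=-500812498331 / 3102770825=-161.41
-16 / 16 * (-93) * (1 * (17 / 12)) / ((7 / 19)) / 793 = 10013 / 22204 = 0.45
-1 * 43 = -43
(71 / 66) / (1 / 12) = 142 / 11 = 12.91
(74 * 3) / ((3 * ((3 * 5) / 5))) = 74 / 3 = 24.67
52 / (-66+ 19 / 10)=-520 / 641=-0.81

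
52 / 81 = 0.64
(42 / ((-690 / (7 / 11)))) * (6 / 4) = -147 / 2530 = -0.06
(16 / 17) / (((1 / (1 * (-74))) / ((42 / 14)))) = -208.94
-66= -66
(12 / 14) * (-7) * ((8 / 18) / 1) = -8 / 3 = -2.67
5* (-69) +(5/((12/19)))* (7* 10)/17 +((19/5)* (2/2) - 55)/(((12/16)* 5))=-326.06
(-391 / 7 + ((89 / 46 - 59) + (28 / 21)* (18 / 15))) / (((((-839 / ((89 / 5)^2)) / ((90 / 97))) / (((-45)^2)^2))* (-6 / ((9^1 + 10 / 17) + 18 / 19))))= -2377286615407083525 / 8464320298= -280859718.41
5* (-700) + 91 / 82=-286909 / 82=-3498.89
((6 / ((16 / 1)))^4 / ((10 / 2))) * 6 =243 / 10240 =0.02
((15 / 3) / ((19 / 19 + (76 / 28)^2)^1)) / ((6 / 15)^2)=1225 / 328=3.73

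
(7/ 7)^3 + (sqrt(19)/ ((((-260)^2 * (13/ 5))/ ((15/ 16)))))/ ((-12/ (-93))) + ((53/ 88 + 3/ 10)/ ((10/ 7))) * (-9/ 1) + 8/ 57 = -4.54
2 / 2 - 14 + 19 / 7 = -72 / 7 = -10.29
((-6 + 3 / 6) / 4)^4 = 14641 / 4096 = 3.57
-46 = -46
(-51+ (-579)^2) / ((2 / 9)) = 1508355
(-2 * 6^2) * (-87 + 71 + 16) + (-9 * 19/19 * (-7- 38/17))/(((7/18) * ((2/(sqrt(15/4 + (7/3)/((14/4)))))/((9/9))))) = 4239 * sqrt(159)/238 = 224.59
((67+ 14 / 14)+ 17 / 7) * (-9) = -4437 / 7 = -633.86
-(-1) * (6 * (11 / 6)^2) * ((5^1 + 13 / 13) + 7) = 1573 / 6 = 262.17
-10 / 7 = -1.43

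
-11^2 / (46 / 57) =-6897 / 46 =-149.93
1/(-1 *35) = -1/35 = -0.03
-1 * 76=-76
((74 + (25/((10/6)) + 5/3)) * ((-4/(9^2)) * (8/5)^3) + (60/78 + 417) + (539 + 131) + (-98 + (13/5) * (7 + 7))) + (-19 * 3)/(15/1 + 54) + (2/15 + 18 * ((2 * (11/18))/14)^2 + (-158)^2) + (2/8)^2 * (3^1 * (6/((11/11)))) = 92466754441577/3560193000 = 25972.40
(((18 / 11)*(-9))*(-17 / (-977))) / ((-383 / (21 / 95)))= 57834 / 391029595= 0.00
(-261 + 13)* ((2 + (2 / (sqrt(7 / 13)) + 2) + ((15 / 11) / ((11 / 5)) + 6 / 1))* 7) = -2230760 / 121-496* sqrt(91) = -23167.57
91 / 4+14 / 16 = 189 / 8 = 23.62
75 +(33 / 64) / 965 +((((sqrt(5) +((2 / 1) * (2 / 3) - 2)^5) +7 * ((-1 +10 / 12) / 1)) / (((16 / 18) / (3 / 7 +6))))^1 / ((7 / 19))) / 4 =7695 * sqrt(5) / 1568 +311530963 / 4539360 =79.60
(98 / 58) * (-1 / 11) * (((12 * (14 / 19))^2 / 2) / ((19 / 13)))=-8989344 / 2188021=-4.11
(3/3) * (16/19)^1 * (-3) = -48/19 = -2.53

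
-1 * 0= 0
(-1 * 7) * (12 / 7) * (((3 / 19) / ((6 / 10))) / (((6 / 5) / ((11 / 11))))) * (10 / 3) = -500 / 57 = -8.77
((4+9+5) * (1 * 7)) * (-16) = -2016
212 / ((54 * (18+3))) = 106 / 567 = 0.19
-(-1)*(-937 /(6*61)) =-937 /366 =-2.56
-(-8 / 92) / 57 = 2 / 1311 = 0.00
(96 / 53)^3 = 884736 / 148877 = 5.94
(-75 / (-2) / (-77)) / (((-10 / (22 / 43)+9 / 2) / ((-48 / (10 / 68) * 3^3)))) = -660960 / 2317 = -285.27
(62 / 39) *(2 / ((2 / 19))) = 1178 / 39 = 30.21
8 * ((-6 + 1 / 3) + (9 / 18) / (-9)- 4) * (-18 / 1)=1400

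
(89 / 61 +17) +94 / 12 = 9623 / 366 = 26.29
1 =1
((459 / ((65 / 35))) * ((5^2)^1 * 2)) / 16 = 80325 / 104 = 772.36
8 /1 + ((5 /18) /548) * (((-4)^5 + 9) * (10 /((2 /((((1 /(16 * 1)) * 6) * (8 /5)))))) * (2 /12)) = 152749 /19728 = 7.74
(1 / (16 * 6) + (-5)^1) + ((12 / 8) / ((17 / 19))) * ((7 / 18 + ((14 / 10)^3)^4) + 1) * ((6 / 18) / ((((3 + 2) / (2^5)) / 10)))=2477075642715779 / 1195312500000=2072.32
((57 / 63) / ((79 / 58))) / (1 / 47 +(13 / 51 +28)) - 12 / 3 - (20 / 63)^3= -2683426032899 / 669433579857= -4.01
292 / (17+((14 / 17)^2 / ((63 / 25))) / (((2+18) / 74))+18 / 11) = 8354412 / 561695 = 14.87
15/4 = 3.75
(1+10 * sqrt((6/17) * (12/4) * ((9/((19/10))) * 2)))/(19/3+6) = 3/37+540 * sqrt(3230)/11951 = 2.65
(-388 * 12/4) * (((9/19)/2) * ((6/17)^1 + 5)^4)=-359195645718/1586899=-226350.67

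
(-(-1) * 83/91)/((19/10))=830/1729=0.48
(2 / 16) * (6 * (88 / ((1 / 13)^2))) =11154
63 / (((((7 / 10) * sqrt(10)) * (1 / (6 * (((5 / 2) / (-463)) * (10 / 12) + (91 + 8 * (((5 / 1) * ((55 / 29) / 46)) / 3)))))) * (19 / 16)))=24426220104 * sqrt(10) / 5867599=13164.24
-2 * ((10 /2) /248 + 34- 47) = 3219 /124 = 25.96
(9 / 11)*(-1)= -9 / 11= -0.82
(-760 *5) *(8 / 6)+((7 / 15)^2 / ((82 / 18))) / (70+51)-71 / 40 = -15086722289 / 2976600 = -5068.44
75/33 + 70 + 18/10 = 4074/55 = 74.07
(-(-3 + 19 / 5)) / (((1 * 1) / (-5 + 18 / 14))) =104 / 35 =2.97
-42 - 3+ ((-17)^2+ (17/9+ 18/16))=17785/72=247.01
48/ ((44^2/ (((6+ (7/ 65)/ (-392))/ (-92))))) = -65517/ 40520480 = -0.00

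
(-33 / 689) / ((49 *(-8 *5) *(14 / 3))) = 99 / 18906160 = 0.00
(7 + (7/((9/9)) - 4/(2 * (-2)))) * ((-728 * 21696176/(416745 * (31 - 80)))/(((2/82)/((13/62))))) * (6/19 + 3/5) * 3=917821326656/3349395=274026.00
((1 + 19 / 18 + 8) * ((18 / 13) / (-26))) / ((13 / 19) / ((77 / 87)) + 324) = -264803 / 160598334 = -0.00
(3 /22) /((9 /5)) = 5 /66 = 0.08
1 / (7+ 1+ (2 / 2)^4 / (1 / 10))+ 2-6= -71 / 18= -3.94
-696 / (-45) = 232 / 15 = 15.47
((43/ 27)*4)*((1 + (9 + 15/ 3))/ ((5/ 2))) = 344/ 9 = 38.22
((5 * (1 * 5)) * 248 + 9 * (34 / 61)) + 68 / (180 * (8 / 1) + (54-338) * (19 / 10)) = 852027376 / 137311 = 6205.09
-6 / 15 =-2 / 5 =-0.40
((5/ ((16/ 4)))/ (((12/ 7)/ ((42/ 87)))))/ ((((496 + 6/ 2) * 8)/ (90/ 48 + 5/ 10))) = 4655/ 22227456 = 0.00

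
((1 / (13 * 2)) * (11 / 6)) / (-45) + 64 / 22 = 2.91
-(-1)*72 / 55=72 / 55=1.31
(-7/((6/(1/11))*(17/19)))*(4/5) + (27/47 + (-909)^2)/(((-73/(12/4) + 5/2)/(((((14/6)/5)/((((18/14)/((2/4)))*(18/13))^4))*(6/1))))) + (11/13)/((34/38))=-838146575924289371/1272709106903520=-658.55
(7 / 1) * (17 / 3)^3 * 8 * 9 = 275128 / 3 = 91709.33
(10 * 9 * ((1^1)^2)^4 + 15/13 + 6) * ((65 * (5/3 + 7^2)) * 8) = 2559680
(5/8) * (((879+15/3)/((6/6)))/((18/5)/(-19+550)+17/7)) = 2281825/10058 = 226.87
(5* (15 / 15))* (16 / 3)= 80 / 3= 26.67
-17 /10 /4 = -0.42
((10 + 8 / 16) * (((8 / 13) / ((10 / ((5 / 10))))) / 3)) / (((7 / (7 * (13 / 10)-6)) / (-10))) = -31 / 65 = -0.48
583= 583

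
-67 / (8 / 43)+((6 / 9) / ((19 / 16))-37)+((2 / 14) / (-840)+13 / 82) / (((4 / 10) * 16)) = -11624666503 / 29315328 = -396.54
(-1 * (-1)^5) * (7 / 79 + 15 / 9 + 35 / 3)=3181 / 237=13.42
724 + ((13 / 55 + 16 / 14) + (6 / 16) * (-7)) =2226083 / 3080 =722.75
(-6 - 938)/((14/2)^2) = -944/49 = -19.27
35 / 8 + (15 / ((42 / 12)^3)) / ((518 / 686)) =10025 / 2072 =4.84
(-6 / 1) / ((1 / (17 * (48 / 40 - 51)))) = 25398 / 5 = 5079.60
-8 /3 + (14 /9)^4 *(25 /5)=174584 /6561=26.61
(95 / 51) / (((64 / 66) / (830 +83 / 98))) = 85087035 / 53312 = 1596.02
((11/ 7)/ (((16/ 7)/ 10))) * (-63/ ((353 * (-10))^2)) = -693/ 19937440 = -0.00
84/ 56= 3/ 2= 1.50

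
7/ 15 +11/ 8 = 221/ 120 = 1.84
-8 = -8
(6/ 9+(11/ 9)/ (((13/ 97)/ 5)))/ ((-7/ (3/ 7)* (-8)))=5413/ 15288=0.35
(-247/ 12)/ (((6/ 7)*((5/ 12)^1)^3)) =-41496/ 125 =-331.97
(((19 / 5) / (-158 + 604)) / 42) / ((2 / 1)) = 19 / 187320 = 0.00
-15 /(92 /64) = -240 /23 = -10.43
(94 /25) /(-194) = -47 /2425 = -0.02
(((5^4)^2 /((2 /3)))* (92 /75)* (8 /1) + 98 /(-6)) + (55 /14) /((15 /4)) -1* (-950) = 40256543 /7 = 5750934.71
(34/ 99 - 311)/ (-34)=30755/ 3366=9.14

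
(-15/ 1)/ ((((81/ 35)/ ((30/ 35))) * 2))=-25/ 9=-2.78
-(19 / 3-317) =310.67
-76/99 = -0.77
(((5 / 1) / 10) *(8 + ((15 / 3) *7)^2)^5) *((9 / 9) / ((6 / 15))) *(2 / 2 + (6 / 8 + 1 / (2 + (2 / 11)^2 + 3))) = 22546719626232054285 / 3248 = 6941724022854696.52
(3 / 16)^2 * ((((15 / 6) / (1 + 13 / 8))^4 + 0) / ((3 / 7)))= 625 / 9261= 0.07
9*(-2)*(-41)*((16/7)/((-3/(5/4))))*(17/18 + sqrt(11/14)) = -13940/21 - 2460*sqrt(154)/49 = -1286.83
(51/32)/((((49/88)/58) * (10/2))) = 16269/490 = 33.20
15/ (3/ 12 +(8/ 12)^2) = 108/ 5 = 21.60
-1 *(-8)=8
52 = 52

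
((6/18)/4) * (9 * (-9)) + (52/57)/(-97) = -149491/22116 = -6.76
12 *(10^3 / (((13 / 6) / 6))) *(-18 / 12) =-648000 / 13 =-49846.15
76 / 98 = 38 / 49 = 0.78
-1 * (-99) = 99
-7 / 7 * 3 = -3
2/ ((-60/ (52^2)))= -1352/ 15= -90.13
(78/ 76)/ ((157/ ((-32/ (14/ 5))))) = -1560/ 20881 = -0.07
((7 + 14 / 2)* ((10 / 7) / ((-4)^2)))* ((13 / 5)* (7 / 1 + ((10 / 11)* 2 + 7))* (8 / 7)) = 4524 / 77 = 58.75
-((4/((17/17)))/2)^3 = -8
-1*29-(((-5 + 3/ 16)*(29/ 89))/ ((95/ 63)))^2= -30.08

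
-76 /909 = -0.08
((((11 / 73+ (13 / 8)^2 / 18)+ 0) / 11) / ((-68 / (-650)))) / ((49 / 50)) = 203198125 / 770571648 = 0.26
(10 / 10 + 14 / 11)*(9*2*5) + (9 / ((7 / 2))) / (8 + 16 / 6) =252297 / 1232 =204.79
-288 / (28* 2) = -36 / 7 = -5.14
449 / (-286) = -449 / 286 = -1.57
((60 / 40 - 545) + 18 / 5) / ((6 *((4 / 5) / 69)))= -124177 / 16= -7761.06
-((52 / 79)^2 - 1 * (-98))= -614322 / 6241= -98.43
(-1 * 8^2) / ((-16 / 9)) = 36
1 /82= 0.01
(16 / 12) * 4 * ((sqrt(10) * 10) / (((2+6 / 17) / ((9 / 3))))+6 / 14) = 16 / 7+68 * sqrt(10) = 217.32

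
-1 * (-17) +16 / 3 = 22.33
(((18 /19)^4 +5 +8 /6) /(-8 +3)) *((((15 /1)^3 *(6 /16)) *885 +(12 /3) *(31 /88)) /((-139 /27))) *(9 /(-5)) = -22283355596955813 /39852161800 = -559150.48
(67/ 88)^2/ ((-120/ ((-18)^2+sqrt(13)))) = -121203/ 77440-4489 * sqrt(13)/ 929280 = -1.58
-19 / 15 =-1.27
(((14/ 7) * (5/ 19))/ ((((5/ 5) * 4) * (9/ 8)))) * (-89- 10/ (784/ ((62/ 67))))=-10.41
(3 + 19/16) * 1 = 67/16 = 4.19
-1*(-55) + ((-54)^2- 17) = 2954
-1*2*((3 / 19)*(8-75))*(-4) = -84.63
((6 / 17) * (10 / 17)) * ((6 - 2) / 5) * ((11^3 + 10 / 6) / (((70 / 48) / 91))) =19958016 / 1445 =13811.78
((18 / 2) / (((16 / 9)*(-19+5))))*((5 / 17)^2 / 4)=-2025 / 258944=-0.01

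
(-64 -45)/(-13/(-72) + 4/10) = -39240/209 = -187.75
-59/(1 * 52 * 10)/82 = -59/42640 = -0.00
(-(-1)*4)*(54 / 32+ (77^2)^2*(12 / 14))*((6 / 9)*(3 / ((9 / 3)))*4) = 321399250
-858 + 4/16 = -3431/4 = -857.75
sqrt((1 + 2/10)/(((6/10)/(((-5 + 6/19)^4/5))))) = 7921 *sqrt(10)/1805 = 13.88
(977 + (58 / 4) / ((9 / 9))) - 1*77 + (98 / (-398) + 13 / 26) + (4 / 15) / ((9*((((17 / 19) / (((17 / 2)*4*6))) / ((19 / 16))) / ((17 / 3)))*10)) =919.30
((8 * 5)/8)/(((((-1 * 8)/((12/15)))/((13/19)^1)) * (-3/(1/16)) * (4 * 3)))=13/21888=0.00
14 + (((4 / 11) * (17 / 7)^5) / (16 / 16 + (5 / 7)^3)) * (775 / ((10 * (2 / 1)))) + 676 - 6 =392618203 / 252252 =1556.45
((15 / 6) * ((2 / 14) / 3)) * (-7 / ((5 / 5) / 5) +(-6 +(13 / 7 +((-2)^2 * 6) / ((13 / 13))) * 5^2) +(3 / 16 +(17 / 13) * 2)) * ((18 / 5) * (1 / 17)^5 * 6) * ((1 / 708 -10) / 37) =-18807168645 / 63181182987104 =-0.00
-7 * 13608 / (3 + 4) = -13608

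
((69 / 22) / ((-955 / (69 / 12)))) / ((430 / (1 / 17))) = -1587 / 614332400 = -0.00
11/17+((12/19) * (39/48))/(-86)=0.64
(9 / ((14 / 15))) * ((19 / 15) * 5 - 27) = -1395 / 7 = -199.29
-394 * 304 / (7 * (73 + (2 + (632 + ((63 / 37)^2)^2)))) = -56119876984 / 2346373379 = -23.92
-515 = -515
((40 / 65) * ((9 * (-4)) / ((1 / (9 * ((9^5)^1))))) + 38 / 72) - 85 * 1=-5510019821 / 468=-11773546.63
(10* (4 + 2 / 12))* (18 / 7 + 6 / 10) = 925 / 7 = 132.14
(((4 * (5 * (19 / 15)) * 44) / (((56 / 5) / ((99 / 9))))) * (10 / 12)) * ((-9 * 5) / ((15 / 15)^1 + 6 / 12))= -574750 / 21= -27369.05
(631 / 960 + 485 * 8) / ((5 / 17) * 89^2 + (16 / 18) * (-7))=189996981 / 113757760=1.67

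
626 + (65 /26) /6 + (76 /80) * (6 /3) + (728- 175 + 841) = 121339 /60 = 2022.32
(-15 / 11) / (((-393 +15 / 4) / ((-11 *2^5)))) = -640 / 519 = -1.23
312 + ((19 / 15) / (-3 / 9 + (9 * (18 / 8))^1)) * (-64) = 367976 / 1195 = 307.93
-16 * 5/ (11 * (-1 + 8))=-1.04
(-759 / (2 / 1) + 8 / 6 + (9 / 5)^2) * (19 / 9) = -1068541 / 1350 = -791.51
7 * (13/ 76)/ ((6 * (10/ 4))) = 91/ 1140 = 0.08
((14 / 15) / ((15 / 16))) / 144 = 14 / 2025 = 0.01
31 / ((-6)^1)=-31 / 6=-5.17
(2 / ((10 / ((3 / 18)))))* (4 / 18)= 1 / 135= 0.01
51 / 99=17 / 33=0.52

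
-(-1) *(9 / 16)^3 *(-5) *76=-67.63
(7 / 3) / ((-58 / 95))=-665 / 174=-3.82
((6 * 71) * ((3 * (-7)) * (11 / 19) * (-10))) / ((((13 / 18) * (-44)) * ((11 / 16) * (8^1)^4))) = -201285 / 347776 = -0.58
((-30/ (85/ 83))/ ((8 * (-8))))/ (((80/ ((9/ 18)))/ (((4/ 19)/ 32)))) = 249/ 13230080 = 0.00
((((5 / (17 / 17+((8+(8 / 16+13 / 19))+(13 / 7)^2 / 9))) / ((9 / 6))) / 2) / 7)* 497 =1983030 / 177089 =11.20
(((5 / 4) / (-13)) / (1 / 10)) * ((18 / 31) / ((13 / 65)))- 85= -35380 / 403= -87.79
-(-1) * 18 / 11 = 18 / 11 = 1.64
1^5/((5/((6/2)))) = 3/5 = 0.60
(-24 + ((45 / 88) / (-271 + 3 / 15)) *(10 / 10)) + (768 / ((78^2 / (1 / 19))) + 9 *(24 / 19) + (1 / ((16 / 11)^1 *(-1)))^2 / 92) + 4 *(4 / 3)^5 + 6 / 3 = 853182839943215 / 136853442266112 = 6.23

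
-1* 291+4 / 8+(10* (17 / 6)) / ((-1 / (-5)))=-893 / 6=-148.83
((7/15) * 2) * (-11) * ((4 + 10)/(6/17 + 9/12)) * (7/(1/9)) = -1026256/125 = -8210.05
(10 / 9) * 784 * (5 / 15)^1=7840 / 27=290.37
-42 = -42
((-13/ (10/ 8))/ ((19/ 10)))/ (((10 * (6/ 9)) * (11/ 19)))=-78/ 55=-1.42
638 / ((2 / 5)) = 1595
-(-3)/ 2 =3/ 2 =1.50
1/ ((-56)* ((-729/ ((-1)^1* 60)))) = -5/ 3402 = -0.00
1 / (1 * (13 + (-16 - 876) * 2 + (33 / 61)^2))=-3721 / 6588802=-0.00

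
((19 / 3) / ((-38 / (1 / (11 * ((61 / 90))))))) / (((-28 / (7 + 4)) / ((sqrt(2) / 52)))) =15 * sqrt(2) / 88816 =0.00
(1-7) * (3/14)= -9/7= -1.29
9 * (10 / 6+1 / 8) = 129 / 8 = 16.12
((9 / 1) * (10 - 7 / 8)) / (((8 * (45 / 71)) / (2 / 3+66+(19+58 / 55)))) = 74163547 / 52800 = 1404.61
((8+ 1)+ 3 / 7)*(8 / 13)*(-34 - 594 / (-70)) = -148.04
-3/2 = -1.50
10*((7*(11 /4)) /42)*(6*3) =165 /2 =82.50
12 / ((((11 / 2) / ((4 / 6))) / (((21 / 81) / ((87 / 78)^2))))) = 75712 / 249777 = 0.30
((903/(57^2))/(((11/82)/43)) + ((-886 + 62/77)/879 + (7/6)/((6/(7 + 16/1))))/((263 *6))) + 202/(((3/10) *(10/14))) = 477367824223865/462673948968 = 1031.76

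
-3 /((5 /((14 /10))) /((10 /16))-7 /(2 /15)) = 42 /655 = 0.06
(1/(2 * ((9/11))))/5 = 11/90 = 0.12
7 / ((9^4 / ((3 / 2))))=7 / 4374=0.00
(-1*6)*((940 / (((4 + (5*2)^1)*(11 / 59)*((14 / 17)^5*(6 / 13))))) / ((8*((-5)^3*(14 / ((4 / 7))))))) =51184424993 / 101460497600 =0.50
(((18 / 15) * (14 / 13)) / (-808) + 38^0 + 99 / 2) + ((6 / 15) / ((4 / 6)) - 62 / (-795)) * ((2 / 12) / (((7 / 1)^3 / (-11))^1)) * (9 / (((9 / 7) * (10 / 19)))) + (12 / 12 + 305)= 22324511893 / 62630100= 356.45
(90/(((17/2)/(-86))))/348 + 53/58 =-1679/986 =-1.70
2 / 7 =0.29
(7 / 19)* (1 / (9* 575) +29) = 1050532 / 98325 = 10.68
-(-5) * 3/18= 0.83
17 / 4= 4.25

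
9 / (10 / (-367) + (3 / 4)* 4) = 3303 / 1091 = 3.03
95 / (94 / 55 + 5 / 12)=62700 / 1403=44.69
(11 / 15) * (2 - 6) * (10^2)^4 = -880000000 / 3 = -293333333.33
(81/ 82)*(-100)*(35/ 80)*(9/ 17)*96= -1530900/ 697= -2196.41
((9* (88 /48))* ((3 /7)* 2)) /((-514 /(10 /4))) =-495 /7196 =-0.07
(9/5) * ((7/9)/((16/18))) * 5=63/8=7.88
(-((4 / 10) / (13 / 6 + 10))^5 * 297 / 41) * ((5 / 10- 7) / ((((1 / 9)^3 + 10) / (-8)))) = -0.00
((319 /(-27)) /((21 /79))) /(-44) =1.01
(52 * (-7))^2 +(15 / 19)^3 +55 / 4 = 3635551001 / 27436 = 132510.24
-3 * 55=-165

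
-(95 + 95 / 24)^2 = -5640625 / 576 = -9792.75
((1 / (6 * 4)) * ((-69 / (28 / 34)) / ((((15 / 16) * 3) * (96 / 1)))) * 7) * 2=-391 / 2160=-0.18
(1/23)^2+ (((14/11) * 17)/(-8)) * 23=-1447829/23276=-62.20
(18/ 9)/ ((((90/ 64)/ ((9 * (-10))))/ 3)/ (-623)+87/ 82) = 9808512/ 5203337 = 1.89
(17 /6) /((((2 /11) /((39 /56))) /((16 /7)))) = 2431 /98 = 24.81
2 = 2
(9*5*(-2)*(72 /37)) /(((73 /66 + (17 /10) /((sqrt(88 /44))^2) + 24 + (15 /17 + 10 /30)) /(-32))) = 2326579200 /11280079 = 206.26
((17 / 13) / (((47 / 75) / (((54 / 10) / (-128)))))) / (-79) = 0.00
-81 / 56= -1.45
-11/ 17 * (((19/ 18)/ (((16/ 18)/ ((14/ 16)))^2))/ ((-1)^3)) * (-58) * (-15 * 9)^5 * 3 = 359561323773815625/ 69632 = 5163736841880.39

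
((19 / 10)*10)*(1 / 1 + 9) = 190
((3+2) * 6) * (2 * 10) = 600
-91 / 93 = -0.98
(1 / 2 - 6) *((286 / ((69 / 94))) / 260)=-5687 / 690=-8.24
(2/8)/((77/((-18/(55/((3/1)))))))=-0.00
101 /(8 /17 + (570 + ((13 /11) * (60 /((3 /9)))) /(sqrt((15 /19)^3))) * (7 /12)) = 70560509910 /166959467291 - 2220582364 * sqrt(285) /166959467291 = 0.20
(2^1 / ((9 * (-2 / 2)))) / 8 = -1 / 36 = -0.03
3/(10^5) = 3/100000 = 0.00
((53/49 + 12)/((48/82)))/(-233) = -26281/274008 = -0.10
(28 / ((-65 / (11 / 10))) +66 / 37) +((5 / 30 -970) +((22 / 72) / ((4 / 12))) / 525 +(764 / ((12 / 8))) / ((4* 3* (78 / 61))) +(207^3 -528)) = 16124128734187 / 1818180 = 8868279.67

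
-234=-234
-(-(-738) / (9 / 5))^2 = -168100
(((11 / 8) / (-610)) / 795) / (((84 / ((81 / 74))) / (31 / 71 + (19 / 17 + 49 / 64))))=-2534499 / 29569545625600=-0.00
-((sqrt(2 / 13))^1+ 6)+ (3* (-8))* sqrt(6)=-24* sqrt(6) - 6 - sqrt(26) / 13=-65.18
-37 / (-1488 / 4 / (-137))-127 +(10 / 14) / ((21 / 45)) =-2535437 / 18228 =-139.10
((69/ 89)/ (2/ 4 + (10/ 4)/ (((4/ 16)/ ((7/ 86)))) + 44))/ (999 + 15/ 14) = 27692/ 1618669611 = 0.00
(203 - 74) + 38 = 167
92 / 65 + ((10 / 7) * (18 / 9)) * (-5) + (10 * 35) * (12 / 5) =376344 / 455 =827.13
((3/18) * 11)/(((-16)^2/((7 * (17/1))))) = 1309/1536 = 0.85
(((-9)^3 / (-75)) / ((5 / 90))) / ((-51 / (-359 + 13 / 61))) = 31909788 / 25925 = 1230.85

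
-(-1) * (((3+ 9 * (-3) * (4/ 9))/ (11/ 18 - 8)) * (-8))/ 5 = -1296/ 665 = -1.95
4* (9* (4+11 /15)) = 852 /5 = 170.40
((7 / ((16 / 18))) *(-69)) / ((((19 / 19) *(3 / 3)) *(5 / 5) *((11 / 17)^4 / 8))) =-363065787 / 14641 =-24797.88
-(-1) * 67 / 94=67 / 94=0.71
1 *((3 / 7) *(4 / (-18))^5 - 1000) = -137781032 / 137781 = -1000.00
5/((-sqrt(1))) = -5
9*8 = 72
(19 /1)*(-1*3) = -57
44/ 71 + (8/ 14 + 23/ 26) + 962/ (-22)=-5920429/ 142142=-41.65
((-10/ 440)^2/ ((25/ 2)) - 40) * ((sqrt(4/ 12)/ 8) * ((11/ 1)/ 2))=-967999 * sqrt(3)/ 105600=-15.88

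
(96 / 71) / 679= 96 / 48209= 0.00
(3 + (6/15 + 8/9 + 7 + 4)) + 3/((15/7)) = 751/45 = 16.69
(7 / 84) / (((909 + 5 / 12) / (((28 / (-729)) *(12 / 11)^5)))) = -4096 / 753235527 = -0.00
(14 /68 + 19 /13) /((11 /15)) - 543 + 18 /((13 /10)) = -232881 /442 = -526.88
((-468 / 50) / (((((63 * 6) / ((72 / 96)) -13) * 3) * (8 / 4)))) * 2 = -78 / 12275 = -0.01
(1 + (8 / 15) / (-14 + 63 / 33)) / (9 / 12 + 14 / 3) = 7628 / 43225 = 0.18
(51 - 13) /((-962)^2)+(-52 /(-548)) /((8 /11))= 33095035 /253571656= 0.13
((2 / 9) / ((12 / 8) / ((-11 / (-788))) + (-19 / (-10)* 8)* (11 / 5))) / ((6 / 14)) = 1925 / 523071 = 0.00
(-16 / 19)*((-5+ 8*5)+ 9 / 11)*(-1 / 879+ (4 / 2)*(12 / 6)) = -1166240 / 9669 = -120.62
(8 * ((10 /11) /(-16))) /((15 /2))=-2 /33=-0.06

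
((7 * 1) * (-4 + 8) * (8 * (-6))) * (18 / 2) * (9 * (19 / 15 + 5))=-3411072 / 5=-682214.40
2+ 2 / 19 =40 / 19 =2.11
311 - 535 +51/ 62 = -13837/ 62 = -223.18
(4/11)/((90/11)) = 2/45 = 0.04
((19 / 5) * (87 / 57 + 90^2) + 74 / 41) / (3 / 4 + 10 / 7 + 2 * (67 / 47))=8305880044 / 1356895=6121.24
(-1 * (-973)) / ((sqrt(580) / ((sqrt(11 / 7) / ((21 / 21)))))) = 139 * sqrt(11165) / 290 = 50.65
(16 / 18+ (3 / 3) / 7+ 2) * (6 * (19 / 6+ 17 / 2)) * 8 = 15280 / 9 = 1697.78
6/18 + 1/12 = 5/12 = 0.42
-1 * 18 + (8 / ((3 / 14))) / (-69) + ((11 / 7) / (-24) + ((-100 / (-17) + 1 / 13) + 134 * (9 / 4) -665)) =-963626095 / 2561832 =-376.15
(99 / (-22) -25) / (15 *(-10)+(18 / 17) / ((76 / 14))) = 19057 / 96774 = 0.20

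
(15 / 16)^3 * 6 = 10125 / 2048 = 4.94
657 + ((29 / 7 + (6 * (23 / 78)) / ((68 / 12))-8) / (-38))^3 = 16683902768179737 / 25394036761457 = 657.00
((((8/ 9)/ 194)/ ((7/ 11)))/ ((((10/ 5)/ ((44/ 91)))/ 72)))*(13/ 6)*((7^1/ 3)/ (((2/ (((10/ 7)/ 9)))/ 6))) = 38720/ 128331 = 0.30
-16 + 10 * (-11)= -126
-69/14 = -4.93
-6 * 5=-30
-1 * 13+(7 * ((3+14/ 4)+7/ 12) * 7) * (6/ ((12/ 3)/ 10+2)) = 20513/ 24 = 854.71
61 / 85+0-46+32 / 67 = -255163 / 5695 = -44.80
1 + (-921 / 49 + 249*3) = 729.20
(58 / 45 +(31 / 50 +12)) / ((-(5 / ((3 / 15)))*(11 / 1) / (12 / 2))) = -569 / 1875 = -0.30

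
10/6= 5/3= 1.67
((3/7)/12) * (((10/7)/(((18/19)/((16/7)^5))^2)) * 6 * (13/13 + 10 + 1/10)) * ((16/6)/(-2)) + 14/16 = -58742091245535139/2989718035416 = -19648.04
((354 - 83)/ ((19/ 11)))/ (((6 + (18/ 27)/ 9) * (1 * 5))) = 80487/ 15580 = 5.17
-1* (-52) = 52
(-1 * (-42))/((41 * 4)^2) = 21/13448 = 0.00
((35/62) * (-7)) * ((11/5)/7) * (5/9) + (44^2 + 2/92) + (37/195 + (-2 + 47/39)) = 806984158/417105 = 1934.73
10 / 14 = 5 / 7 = 0.71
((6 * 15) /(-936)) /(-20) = 1 /208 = 0.00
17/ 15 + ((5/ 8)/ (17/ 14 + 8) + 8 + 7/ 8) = 17331/ 1720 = 10.08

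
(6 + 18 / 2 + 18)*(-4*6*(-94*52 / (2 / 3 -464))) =-5806944 / 695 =-8355.32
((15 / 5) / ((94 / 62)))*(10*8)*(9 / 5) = 13392 / 47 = 284.94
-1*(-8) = 8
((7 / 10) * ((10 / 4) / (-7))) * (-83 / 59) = 83 / 236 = 0.35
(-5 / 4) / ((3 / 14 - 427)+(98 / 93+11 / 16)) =0.00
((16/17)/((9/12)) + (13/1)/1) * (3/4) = 727/68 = 10.69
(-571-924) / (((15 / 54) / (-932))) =5016024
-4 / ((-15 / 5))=4 / 3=1.33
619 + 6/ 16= 619.38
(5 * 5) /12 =25 /12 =2.08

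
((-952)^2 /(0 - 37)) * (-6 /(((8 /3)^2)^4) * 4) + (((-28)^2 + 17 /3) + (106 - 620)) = 1838860921 /3637248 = 505.56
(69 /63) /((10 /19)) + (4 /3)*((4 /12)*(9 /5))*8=1781 /210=8.48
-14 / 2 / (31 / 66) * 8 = -119.23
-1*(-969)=969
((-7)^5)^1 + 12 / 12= -16806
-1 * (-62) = 62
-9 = -9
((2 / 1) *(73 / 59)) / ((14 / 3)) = 219 / 413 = 0.53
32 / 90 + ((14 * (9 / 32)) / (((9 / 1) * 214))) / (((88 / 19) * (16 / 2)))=38573921 / 108472320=0.36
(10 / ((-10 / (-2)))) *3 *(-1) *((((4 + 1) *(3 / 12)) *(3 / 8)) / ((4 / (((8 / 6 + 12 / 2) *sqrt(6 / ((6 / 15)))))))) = -165 *sqrt(15) / 32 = -19.97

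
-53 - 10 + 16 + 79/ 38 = -1707/ 38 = -44.92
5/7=0.71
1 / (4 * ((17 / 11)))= 11 / 68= 0.16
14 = 14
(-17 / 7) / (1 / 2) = -34 / 7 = -4.86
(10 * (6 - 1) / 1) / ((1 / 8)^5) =1638400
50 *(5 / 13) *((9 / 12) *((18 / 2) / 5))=675 / 26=25.96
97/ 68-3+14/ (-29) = -4055/ 1972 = -2.06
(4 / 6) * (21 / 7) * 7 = 14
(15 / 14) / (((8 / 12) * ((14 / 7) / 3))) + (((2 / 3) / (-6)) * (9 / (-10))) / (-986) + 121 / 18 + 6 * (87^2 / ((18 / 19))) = 59566357589 / 1242360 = 47946.13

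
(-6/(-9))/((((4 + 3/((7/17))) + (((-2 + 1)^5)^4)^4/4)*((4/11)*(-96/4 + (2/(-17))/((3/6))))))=-0.01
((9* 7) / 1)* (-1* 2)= -126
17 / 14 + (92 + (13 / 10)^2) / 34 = 94483 / 23800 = 3.97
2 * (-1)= -2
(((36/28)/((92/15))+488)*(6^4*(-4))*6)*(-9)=22003459488/161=136667450.24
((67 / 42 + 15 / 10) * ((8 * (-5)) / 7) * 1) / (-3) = 2600 / 441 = 5.90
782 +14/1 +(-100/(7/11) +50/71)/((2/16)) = -226388/497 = -455.51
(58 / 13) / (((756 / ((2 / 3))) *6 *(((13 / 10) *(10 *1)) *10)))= 29 / 5749380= 0.00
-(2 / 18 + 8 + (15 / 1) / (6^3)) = -589 / 72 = -8.18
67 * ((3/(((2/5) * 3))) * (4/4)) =335/2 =167.50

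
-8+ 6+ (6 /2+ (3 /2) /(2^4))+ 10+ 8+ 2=675 /32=21.09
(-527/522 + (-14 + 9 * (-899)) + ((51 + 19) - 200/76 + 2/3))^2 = 6355379007038161/98366724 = 64609033.92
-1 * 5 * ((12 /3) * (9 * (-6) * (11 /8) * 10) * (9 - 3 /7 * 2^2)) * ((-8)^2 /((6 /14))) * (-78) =-1260230400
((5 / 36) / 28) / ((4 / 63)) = 5 / 64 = 0.08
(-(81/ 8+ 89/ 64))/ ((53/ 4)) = -737/ 848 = -0.87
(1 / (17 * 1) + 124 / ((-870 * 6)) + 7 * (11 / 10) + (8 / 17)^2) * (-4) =-2400610 / 75429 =-31.83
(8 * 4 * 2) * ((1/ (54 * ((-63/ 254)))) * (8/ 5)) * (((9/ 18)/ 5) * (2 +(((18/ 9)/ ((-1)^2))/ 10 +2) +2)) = -1007872/ 212625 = -4.74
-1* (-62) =62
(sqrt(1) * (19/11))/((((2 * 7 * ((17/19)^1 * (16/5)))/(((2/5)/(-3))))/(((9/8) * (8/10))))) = -1083/209440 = -0.01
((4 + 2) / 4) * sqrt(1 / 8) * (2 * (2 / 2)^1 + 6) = 4.24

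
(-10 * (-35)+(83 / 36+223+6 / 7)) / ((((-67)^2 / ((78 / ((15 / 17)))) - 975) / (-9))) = 32087653 / 5719070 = 5.61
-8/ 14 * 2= -8/ 7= -1.14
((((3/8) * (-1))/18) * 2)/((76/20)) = -5/456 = -0.01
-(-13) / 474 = 0.03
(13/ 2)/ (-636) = -13/ 1272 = -0.01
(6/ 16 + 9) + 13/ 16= 163/ 16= 10.19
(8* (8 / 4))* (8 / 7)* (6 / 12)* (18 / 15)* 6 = 2304 / 35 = 65.83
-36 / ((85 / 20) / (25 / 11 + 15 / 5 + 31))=-57456 / 187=-307.25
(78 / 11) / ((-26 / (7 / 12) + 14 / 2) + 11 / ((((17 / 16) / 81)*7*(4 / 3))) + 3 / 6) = 0.13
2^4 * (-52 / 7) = -832 / 7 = -118.86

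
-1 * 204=-204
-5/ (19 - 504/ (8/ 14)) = 5/ 863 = 0.01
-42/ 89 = -0.47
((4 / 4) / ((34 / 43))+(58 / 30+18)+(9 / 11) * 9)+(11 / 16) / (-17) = 1280033 / 44880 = 28.52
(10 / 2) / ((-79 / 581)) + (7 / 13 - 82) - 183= -309367 / 1027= -301.23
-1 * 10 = -10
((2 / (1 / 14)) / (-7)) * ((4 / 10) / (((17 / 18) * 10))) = -72 / 425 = -0.17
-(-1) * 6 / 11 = 6 / 11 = 0.55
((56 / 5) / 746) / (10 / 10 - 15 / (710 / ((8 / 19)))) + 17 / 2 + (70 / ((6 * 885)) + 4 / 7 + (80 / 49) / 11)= 1885740255853 / 203903877870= 9.25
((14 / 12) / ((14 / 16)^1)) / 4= 1 / 3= 0.33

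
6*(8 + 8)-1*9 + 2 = 89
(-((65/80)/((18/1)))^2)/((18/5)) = -845/1492992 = -0.00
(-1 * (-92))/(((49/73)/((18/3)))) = 40296/49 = 822.37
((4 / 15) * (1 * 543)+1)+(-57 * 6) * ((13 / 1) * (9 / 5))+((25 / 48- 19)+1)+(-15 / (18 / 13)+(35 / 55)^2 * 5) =-15262045 / 1936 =-7883.29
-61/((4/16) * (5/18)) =-4392/5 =-878.40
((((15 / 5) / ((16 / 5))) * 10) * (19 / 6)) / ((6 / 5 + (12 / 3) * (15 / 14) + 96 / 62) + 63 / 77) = 5669125 / 1499472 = 3.78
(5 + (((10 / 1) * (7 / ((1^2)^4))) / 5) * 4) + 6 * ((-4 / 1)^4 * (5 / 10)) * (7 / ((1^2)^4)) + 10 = 5447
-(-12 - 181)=193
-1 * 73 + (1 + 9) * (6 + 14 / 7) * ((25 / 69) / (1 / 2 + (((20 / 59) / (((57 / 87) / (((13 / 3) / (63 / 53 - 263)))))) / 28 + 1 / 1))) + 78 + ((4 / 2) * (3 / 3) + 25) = 51.33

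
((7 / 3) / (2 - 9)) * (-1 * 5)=5 / 3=1.67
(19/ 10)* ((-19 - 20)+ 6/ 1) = -627/ 10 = -62.70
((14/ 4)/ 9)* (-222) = -259/ 3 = -86.33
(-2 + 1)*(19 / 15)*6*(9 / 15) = -114 / 25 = -4.56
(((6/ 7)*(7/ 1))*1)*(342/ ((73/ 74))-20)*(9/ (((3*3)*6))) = 23848/ 73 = 326.68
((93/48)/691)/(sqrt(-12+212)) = 31*sqrt(2)/221120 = 0.00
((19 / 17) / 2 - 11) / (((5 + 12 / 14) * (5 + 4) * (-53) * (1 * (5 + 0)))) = 497 / 664938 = 0.00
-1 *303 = -303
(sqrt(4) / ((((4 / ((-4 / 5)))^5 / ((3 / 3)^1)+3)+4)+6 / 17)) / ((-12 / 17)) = 289 / 318000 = 0.00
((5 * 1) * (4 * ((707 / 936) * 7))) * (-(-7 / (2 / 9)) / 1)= 173215 / 52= 3331.06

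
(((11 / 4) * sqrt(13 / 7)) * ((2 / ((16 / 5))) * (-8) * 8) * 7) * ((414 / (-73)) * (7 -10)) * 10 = -1366200 * sqrt(91) / 73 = -178530.37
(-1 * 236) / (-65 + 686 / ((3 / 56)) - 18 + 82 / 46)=-4071 / 219491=-0.02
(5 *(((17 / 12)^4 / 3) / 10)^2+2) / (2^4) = 161769168001 / 1238347284480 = 0.13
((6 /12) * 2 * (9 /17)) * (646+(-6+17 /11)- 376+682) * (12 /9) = 125076 /187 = 668.86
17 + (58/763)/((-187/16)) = 2424649/142681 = 16.99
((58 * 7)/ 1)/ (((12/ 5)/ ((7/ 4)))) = 7105/ 24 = 296.04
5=5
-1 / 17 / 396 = -1 / 6732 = -0.00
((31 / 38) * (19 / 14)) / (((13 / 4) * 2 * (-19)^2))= 31 / 65702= 0.00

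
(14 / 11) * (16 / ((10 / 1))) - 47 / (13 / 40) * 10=-1032544 / 715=-1444.12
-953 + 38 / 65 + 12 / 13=-61847 / 65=-951.49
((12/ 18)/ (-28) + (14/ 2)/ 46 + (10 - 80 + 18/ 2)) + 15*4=-421/ 483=-0.87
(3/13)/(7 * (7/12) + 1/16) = 0.06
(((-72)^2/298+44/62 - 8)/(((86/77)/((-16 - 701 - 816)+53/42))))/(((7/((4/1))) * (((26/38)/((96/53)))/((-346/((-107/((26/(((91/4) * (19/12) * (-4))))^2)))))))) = -210662526981316608/95426091990047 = -2207.60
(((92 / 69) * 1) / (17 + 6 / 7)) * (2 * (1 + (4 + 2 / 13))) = 3752 / 4875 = 0.77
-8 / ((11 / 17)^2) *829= -1916648 / 121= -15840.07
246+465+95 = 806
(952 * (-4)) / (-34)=112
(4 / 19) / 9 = 4 / 171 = 0.02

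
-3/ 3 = -1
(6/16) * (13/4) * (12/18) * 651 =8463/16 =528.94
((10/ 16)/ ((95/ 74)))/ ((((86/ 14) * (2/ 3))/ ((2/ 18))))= 259/ 19608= 0.01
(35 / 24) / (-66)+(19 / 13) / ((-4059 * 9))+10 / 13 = 5676761 / 7598448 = 0.75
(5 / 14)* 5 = 25 / 14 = 1.79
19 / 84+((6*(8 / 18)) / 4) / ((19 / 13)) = 363 / 532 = 0.68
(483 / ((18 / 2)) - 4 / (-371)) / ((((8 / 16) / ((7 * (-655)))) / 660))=-17217932600 / 53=-324866652.83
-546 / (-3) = 182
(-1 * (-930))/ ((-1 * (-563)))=930/ 563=1.65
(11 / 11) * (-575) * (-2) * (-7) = -8050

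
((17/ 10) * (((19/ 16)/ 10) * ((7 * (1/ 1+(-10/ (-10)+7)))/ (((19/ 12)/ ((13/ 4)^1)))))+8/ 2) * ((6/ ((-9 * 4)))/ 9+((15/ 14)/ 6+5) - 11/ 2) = -12379433/ 1209600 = -10.23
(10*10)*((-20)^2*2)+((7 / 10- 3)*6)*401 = 372331 / 5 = 74466.20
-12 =-12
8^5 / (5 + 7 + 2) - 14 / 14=16377 / 7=2339.57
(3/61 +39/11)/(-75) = -804/16775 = -0.05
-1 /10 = -0.10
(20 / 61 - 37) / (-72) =2237 / 4392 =0.51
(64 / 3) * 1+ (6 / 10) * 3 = 347 / 15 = 23.13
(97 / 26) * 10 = 485 / 13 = 37.31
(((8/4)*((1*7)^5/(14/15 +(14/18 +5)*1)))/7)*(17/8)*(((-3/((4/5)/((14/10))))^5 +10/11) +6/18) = -82491166591995/13606912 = -6062445.81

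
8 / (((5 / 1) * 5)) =8 / 25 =0.32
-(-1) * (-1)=-1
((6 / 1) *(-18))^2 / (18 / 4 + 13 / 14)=40824 / 19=2148.63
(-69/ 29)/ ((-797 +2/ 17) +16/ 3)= 0.00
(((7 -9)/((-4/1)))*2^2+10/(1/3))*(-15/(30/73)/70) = -584/35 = -16.69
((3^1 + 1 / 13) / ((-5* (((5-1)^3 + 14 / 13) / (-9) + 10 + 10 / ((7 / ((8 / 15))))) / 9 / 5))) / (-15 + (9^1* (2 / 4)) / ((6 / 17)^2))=-15120 / 40729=-0.37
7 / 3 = 2.33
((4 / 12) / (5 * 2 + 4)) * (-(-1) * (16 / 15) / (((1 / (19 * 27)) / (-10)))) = -912 / 7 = -130.29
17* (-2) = -34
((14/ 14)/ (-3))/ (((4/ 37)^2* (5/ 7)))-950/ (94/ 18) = -2502401/ 11280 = -221.84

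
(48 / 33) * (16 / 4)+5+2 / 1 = 141 / 11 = 12.82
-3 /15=-1 /5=-0.20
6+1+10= 17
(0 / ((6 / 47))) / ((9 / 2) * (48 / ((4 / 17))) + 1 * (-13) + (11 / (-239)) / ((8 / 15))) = 0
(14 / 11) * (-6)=-84 / 11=-7.64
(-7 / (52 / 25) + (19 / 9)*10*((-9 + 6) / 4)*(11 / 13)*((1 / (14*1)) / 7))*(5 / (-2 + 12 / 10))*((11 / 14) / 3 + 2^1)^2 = 3019990625 / 26968032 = 111.98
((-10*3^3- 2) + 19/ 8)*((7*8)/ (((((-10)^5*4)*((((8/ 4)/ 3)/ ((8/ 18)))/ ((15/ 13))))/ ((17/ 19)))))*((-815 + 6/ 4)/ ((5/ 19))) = -417623241/ 5200000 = -80.31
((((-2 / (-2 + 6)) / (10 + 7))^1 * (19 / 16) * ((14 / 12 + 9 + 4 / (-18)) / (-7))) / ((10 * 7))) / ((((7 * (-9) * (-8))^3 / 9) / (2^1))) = 3401 / 34126094499840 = 0.00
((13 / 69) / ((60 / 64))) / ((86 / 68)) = 7072 / 44505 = 0.16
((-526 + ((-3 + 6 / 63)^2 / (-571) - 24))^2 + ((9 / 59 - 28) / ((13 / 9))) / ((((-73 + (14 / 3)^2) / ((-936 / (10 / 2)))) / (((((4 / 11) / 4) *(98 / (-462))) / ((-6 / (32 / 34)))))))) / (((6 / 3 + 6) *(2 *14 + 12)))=5366053987210689379066651 / 5676185851267123684800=945.36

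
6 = 6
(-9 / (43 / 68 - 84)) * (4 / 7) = 2448 / 39683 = 0.06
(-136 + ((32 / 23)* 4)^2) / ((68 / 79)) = -1097310 / 8993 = -122.02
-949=-949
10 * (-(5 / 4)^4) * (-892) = 21777.34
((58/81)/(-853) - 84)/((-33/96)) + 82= 248045726/760023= 326.37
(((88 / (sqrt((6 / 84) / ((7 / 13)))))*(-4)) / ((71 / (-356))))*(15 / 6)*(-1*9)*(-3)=327099.17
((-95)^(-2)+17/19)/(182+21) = 8076/1832075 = 0.00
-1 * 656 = -656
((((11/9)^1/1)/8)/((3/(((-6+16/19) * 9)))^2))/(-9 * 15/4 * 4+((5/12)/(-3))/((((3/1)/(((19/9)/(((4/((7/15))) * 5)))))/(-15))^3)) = -0.27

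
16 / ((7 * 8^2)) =1 / 28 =0.04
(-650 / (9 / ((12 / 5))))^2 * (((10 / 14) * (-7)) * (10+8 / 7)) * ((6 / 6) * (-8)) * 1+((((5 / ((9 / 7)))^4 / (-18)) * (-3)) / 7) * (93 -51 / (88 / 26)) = 6013713523375 / 449064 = 13391662.49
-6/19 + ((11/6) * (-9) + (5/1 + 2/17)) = -7557/646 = -11.70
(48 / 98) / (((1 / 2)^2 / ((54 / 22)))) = 2592 / 539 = 4.81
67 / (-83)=-67 / 83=-0.81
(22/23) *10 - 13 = -79/23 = -3.43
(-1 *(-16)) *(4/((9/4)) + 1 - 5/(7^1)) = 2080/63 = 33.02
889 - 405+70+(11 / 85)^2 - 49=505.02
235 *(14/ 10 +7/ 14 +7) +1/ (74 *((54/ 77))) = 8357711/ 3996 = 2091.52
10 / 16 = 5 / 8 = 0.62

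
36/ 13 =2.77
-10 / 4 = -5 / 2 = -2.50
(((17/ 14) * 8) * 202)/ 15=13736/ 105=130.82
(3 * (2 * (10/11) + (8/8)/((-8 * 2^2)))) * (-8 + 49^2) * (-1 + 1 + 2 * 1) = 4515591/176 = 25656.77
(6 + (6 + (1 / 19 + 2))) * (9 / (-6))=-801 / 38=-21.08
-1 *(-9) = 9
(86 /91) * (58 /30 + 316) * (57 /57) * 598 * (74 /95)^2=5437427056 /49875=109021.09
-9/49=-0.18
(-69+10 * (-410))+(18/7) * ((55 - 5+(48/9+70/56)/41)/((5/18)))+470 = -4641732/1435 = -3234.66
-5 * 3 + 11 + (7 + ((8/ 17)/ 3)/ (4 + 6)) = 769/ 255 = 3.02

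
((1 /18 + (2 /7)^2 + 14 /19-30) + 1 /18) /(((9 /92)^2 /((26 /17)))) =-53603409184 /11537883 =-4645.86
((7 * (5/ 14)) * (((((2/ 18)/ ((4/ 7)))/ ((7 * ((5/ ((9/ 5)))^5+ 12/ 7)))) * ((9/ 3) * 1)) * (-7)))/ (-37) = 4822335/ 20444117048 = 0.00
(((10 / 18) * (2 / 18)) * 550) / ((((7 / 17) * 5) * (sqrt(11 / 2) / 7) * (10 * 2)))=85 * sqrt(22) / 162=2.46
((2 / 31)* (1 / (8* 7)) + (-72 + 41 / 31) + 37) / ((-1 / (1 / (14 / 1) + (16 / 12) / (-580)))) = 12306251 / 5286120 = 2.33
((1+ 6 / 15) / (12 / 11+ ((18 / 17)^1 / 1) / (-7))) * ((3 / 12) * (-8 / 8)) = -9163 / 24600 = -0.37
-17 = -17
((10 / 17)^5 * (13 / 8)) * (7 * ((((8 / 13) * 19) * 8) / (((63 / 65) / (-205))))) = -202540000000 / 12778713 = -15849.80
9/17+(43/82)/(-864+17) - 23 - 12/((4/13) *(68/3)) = -57127377/2361436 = -24.19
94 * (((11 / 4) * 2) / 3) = 517 / 3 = 172.33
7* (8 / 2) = 28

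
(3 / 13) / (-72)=-1 / 312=-0.00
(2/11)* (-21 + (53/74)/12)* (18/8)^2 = -502065/26048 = -19.27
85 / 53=1.60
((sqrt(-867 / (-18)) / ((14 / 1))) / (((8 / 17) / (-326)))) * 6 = -47107 * sqrt(6) / 56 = -2060.50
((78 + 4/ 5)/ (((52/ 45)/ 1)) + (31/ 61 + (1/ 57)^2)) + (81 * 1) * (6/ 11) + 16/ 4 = 116.88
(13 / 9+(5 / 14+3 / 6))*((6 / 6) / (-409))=-145 / 25767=-0.01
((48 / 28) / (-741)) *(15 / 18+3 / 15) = -62 / 25935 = -0.00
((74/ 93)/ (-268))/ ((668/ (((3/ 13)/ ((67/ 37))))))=-1369/ 2416913512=-0.00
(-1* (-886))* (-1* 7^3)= -303898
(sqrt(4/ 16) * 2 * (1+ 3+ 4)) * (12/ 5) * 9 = 864/ 5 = 172.80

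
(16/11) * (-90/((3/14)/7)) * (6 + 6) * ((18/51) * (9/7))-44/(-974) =-2120666606/91069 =-23286.37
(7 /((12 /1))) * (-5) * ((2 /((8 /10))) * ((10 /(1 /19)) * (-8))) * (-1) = -33250 /3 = -11083.33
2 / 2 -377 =-376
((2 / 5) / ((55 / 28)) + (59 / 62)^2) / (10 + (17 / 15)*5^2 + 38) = 3517617 / 242075900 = 0.01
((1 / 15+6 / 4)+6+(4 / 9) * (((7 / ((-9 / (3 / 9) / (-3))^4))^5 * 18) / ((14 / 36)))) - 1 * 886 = -11866331771945453122979 / 13508517176729920890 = -878.43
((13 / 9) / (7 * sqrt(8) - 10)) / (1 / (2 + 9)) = 715 / 1314 + 1001 * sqrt(2) / 1314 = 1.62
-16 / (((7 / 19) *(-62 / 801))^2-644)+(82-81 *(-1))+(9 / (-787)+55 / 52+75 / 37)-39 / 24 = 2321733261247310733 / 14116185944109704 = 164.47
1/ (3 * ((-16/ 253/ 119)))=-30107/ 48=-627.23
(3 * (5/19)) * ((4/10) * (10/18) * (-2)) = -20/57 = -0.35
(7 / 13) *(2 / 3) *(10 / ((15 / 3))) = 28 / 39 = 0.72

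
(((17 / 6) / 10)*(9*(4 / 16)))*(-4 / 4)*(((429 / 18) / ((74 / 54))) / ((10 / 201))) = -13193037 / 59200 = -222.86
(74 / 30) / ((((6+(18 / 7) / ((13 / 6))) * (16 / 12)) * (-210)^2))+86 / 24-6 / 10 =245839081 / 82404000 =2.98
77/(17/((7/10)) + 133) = 539/1101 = 0.49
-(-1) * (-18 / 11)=-18 / 11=-1.64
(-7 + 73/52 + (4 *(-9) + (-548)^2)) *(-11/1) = -171750095/52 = -3302886.44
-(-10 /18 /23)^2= -25 /42849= -0.00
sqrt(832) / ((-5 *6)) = -4 *sqrt(13) / 15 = -0.96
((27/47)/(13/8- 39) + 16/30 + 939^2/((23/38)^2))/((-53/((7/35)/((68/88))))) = -256716404399224/21841523925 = -11753.59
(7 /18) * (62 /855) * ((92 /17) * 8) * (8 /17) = 1277696 /2223855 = 0.57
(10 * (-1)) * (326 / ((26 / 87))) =-141810 / 13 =-10908.46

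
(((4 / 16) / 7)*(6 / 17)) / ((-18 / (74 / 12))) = -37 / 8568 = -0.00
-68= -68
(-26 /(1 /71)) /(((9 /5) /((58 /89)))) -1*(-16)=-522524 /801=-652.34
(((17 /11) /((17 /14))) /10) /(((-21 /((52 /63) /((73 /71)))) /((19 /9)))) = -70148 /6829515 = -0.01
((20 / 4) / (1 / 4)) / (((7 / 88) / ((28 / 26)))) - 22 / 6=10417 / 39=267.10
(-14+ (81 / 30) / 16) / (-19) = 2213 / 3040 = 0.73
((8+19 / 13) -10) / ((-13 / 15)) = 105 / 169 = 0.62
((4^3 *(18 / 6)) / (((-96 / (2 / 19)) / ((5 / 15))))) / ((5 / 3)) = -4 / 95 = -0.04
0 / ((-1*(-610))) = 0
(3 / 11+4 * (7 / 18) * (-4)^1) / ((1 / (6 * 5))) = -5890 / 33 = -178.48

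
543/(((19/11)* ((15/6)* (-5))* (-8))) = 5973/1900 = 3.14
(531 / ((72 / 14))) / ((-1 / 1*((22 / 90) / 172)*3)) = -266385 / 11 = -24216.82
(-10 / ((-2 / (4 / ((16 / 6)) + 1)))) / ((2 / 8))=50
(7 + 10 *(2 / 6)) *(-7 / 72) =-217 / 216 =-1.00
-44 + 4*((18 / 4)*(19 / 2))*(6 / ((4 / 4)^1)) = 982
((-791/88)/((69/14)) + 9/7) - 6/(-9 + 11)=-75191/21252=-3.54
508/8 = 127/2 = 63.50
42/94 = 21/47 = 0.45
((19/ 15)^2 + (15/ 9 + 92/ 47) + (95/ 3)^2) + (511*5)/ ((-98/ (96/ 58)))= 2071275401/ 2146725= 964.85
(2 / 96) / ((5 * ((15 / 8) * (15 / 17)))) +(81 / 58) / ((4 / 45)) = 12303847 / 783000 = 15.71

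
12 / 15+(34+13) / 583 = 2567 / 2915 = 0.88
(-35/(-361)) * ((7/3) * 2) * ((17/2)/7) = 595/1083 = 0.55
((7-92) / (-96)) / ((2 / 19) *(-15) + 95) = 323 / 34080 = 0.01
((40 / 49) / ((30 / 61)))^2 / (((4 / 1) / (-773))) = -11505332 / 21609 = -532.43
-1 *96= -96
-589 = -589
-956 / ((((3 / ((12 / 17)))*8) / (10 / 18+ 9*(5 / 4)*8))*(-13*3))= 389570 / 5967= 65.29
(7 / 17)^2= 49 / 289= 0.17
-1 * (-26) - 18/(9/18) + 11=1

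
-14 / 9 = -1.56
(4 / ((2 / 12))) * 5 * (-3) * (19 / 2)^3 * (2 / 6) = -102885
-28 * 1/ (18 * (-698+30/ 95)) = 133/ 59652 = 0.00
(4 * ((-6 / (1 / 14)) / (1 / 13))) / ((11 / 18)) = -78624 / 11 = -7147.64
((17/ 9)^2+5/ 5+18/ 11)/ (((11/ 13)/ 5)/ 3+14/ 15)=359320/ 57321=6.27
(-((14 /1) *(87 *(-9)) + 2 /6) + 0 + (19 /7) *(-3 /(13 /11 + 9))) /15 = 25779959 /35280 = 730.72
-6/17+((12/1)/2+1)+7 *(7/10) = 1963/170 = 11.55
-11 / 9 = -1.22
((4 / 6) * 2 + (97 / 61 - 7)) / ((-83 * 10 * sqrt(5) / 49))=18277 * sqrt(5) / 379725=0.11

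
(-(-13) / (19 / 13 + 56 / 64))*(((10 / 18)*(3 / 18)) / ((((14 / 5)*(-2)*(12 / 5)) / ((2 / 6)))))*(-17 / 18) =359125 / 29760696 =0.01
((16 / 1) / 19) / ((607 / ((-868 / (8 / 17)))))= -2.56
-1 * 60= -60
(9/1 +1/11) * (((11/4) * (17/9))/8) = 5.90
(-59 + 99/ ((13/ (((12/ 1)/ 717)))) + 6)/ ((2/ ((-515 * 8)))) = 338406500/ 3107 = 108917.44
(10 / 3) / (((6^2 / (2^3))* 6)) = 10 / 81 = 0.12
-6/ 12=-1/ 2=-0.50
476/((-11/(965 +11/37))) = -17000816/407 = -41771.05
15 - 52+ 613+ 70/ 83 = 576.84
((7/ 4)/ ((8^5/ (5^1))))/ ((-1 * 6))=-35/ 786432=-0.00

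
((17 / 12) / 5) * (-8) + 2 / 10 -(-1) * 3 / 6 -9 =-317 / 30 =-10.57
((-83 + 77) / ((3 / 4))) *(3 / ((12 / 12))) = -24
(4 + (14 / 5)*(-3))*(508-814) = 6732 / 5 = 1346.40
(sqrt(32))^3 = 128 * sqrt(2) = 181.02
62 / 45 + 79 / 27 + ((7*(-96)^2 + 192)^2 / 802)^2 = 591559312399379042021 / 21708135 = 27250581977649.35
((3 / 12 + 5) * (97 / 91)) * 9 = 2619 / 52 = 50.37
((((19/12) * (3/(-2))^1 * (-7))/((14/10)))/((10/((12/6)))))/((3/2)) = 19/12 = 1.58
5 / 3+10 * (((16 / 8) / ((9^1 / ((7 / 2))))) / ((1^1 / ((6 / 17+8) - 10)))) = -1705 / 153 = -11.14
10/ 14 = 5/ 7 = 0.71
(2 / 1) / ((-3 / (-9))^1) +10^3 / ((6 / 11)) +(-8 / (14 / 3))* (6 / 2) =38518 / 21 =1834.19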